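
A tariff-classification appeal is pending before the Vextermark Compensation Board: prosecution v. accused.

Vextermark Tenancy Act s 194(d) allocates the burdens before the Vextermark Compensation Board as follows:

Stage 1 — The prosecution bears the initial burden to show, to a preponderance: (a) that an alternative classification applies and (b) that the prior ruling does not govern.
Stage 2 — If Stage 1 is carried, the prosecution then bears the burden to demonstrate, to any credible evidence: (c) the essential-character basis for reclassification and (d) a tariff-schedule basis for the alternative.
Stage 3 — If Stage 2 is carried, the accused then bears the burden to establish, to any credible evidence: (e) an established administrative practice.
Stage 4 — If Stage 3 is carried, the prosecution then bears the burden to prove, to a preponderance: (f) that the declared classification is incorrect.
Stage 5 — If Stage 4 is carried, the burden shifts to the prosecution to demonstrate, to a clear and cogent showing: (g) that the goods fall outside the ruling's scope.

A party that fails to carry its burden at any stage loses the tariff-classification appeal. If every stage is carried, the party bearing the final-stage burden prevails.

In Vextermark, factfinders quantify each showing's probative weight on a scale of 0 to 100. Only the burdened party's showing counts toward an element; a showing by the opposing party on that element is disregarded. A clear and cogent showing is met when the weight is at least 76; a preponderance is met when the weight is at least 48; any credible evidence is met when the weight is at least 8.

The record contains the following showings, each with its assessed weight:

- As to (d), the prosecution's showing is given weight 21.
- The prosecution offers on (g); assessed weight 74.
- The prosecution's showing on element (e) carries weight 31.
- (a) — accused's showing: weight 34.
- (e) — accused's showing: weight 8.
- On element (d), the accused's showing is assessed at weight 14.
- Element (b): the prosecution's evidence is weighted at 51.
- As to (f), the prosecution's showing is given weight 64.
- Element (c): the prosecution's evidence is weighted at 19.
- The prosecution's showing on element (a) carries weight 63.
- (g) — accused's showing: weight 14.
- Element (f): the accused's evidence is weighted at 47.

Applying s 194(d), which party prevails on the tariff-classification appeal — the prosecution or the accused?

Stage 1 — burden on prosecution; standard: a preponderance (weight is at least 48).
    (a): 63 (accused's 34 disregarded) ≥ 48 [met]
    (b): 51 ≥ 48 [met]
  Stage 1 carried; the burden remains with the prosecution.
Stage 2 — burden on prosecution; standard: any credible evidence (weight is at least 8).
    (c): 19 ≥ 8 [met]
    (d): 21 (accused's 14 disregarded) ≥ 8 [met]
  Stage 2 carried; the burden shifts to the accused.
Stage 3 — burden on accused; standard: any credible evidence (weight is at least 8).
    (e): 8 (prosecution's 31 disregarded) ≥ 8 [met]
  The accused carries Stage 3; the prosecution now bears the burden.
Stage 4 — burden on prosecution; standard: a preponderance (weight is at least 48).
    (f): 64 (accused's 47 disregarded) ≥ 48 [met]
  Stage 4 carried; the burden remains with the prosecution.
Stage 5 — burden on prosecution; standard: a clear and cogent showing (weight is at least 76).
    (g): 74 (accused's 14 disregarded) < 76 [not met]
  Stage 5 not carried; the prosecution fails its burden.
The analysis ends at Stage 5; the accused prevails.

accused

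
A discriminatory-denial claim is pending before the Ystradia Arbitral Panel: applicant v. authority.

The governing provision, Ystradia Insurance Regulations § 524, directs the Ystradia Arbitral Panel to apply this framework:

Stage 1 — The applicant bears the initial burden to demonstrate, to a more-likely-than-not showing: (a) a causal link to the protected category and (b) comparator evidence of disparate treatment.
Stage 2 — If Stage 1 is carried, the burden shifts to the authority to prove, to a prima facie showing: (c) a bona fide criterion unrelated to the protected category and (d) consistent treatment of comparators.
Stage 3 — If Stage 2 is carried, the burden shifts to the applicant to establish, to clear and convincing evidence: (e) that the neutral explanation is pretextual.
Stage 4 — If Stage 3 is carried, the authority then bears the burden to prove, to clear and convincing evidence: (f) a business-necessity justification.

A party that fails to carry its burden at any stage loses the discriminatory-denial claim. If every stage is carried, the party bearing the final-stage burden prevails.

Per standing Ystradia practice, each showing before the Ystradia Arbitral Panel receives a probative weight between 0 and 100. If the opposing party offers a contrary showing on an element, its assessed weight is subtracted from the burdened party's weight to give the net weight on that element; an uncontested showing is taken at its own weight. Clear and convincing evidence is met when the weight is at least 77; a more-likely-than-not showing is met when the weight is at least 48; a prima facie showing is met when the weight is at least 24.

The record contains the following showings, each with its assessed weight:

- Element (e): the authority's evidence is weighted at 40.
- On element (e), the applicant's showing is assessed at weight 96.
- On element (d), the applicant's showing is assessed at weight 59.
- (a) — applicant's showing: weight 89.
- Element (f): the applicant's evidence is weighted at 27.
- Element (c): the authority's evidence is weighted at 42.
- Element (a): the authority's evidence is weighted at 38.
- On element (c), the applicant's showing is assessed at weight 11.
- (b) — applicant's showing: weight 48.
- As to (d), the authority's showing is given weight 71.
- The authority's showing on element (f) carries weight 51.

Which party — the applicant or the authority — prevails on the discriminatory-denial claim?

applicant

Stage 1 (applicant, a more-likely-than-not showing, weight is at least 48): (a) net 89−38=51 ≥ 48 — meets; (b) 48 ≥ 48 — meets.
  Stage 1 is satisfied; the onus moves to the authority.
Stage 2 (authority, a prima facie showing, weight is at least 24): (c) net 42−11=31 ≥ 24 — meets; (d) net 71−59=12 < 24 — fails.
  The authority does not carry Stage 2.
The applicant prevails.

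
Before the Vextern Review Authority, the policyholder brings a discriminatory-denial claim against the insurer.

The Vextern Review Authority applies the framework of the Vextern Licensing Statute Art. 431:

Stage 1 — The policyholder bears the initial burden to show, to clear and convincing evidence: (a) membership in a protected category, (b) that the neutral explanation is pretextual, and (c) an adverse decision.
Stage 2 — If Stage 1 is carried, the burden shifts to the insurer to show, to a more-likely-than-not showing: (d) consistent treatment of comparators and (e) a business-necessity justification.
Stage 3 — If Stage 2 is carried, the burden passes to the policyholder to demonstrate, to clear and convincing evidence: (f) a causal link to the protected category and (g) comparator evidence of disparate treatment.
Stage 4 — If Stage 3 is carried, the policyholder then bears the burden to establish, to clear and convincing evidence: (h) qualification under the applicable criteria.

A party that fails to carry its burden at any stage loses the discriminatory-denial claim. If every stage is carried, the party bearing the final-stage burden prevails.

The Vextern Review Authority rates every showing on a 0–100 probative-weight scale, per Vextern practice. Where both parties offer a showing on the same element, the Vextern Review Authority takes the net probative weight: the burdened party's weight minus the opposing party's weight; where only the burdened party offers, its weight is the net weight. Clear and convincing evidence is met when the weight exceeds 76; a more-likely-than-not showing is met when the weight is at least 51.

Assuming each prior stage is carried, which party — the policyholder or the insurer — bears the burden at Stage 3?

policyholder

Stage 3's rule assigns the burden to the policyholder (to clear and convincing evidence).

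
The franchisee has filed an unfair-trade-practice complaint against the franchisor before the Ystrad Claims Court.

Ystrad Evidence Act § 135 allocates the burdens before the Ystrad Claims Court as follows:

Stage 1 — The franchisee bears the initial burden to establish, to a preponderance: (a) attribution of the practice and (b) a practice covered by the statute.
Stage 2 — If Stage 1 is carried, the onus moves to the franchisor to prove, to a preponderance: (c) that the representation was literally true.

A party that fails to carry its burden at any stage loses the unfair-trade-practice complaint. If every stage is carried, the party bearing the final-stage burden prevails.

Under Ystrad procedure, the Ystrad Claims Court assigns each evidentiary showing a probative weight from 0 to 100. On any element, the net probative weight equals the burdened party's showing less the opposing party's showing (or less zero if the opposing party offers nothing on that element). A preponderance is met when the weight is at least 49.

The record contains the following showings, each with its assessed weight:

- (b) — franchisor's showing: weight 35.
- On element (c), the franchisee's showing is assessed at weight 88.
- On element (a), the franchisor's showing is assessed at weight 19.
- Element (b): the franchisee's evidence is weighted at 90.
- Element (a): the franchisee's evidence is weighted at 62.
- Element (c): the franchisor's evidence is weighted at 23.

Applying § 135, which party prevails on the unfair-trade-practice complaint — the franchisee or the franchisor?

Stage 1 (franchisee, a preponderance, weight is at least 49): (a) net 62−19=43 < 49 — fails; (b) net 90−35=55 ≥ 49 — meets.
  Not every element is met, so the franchisee fails to carry Stage 1.
So the franchisor prevails.

franchisor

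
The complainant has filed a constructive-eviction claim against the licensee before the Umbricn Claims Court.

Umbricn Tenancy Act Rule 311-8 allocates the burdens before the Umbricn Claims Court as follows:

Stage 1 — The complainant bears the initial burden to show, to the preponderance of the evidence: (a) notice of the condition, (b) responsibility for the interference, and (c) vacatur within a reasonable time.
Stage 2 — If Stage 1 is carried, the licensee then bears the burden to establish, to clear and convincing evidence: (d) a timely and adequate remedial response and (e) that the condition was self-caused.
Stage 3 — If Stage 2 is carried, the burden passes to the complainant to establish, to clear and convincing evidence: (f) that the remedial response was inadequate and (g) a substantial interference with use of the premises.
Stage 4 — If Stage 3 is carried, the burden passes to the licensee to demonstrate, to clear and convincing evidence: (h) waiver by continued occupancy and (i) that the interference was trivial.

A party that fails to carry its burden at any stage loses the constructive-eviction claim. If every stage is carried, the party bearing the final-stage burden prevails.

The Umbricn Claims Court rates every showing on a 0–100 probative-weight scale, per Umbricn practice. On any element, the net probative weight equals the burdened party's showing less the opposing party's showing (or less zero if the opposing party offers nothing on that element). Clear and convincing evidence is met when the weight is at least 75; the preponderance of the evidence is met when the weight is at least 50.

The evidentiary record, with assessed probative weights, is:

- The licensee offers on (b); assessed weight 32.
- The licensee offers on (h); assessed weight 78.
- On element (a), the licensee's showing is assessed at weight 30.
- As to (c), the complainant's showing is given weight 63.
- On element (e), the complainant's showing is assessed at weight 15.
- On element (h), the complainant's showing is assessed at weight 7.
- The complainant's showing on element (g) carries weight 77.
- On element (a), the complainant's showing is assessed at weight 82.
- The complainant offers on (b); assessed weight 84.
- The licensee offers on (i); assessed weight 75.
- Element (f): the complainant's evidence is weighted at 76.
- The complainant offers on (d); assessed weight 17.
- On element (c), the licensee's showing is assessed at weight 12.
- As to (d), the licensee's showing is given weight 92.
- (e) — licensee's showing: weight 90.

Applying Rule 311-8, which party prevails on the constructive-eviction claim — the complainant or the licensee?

complainant

Stage 1 (complainant, the preponderance of the evidence, weight is at least 50): (a) net 82−30=52 ≥ 50 — meets; (b) net 84−32=52 ≥ 50 — meets; (c) net 63−12=51 ≥ 50 — meets.
  Stage 1 carried; the burden shifts to the licensee.
Stage 2 (licensee, clear and convincing evidence, weight is at least 75): (d) net 92−17=75 ≥ 75 — meets; (e) net 90−15=75 ≥ 75 — meets.
  All elements met. The burden passes to the complainant.
Stage 3 (complainant, clear and convincing evidence, weight is at least 75): (f) 76 ≥ 75 — meets; (g) 77 ≥ 75 — meets.
  Stage 3 is satisfied; the onus moves to the licensee.
Stage 4 (licensee, clear and convincing evidence, weight is at least 75): (h) net 78−7=71 < 75 — fails; (i) 75 ≥ 75 — meets.
  Stage 4 not carried; the licensee fails its burden.
The analysis ends at Stage 4; the complainant prevails.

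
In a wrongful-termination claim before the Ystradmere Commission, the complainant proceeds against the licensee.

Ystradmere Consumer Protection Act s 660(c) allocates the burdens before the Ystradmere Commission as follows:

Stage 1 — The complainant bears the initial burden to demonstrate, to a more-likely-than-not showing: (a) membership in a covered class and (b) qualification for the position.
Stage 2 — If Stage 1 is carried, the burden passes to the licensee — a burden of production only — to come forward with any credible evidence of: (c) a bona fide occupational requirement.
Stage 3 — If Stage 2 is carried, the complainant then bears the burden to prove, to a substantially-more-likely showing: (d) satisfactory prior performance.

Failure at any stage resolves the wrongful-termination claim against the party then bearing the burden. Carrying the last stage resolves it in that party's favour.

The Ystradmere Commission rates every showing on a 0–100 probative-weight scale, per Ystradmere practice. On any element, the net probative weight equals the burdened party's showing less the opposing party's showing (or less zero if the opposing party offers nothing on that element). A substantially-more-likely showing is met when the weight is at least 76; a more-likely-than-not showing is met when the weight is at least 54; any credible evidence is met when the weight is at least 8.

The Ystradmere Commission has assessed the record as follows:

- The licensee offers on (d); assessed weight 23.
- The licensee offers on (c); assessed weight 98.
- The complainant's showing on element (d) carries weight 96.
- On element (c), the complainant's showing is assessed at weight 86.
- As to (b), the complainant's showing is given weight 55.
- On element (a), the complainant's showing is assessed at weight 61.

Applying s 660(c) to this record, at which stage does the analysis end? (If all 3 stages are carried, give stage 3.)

Stage 1 (complainant, a more-likely-than-not showing, weight is at least 54): (a) 61 ≥ 54 — meets; (b) 55 ≥ 54 — meets.
  The complainant carries Stage 1; the licensee now bears the burden.
Stage 2 (licensee, any credible evidence, weight is at least 8): (c) net 98−86=12 ≥ 8 — meets.
  The licensee carries Stage 2; the complainant now bears the burden.
Stage 3 (complainant, a substantially-more-likely showing, weight is at least 76): (d) net 96−23=73 < 76 — fails.
  Not every element is met, so the complainant fails to carry Stage 3.
So the licensee prevails.

stage 3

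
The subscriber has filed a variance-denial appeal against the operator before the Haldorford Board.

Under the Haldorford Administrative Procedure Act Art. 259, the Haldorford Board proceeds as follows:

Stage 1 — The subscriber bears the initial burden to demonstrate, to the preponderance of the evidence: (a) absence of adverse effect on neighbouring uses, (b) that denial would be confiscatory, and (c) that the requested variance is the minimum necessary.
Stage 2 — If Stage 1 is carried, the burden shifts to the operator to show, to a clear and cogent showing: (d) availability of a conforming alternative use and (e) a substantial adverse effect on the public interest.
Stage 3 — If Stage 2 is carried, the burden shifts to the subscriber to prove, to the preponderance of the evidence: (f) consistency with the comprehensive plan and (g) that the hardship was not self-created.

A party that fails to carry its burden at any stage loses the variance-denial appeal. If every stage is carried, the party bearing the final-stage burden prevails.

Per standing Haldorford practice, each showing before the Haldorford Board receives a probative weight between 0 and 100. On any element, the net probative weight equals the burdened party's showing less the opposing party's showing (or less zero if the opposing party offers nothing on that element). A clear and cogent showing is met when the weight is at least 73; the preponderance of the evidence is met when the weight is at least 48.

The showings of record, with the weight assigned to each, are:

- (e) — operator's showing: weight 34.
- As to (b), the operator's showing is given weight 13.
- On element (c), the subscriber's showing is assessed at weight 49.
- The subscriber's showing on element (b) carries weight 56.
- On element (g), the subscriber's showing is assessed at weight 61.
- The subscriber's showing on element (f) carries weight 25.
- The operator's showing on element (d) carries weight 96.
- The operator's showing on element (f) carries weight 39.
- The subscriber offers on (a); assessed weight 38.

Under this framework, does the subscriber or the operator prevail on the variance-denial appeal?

Stage 1 (subscriber, the preponderance of the evidence, weight is at least 48): (a) 38 < 48 — fails; (b) net 56−13=43 < 48 — fails; (c) 49 ≥ 48 — meets.
  Not every element is met, so the subscriber fails to carry Stage 1.
The analysis ends at Stage 1; the operator prevails.

operator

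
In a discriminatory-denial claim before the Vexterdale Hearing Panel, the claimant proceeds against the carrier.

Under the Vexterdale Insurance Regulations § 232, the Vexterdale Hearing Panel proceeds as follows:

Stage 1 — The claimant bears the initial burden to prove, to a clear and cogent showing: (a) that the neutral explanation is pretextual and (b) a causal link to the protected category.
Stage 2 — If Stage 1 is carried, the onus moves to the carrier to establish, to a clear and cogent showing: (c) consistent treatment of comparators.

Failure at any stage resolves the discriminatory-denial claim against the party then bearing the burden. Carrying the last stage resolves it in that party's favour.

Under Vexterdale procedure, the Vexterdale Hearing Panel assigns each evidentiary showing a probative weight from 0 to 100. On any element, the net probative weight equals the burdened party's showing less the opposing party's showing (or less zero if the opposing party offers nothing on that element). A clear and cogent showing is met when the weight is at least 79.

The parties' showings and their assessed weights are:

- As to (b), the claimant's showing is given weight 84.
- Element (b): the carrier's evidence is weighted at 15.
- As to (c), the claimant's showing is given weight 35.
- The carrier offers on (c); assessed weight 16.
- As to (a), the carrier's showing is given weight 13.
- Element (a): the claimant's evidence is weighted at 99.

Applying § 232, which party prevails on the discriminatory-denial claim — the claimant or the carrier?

carrier

Stage 1 — burden on claimant; standard: a clear and cogent showing (weight is at least 79).
    (a): 99 − 13 = 86 ≥ 79 [met]
    (b): 84 − 15 = 69 < 79 [not met]
  Not every element is met, so the claimant fails to carry Stage 1.
The carrier prevails.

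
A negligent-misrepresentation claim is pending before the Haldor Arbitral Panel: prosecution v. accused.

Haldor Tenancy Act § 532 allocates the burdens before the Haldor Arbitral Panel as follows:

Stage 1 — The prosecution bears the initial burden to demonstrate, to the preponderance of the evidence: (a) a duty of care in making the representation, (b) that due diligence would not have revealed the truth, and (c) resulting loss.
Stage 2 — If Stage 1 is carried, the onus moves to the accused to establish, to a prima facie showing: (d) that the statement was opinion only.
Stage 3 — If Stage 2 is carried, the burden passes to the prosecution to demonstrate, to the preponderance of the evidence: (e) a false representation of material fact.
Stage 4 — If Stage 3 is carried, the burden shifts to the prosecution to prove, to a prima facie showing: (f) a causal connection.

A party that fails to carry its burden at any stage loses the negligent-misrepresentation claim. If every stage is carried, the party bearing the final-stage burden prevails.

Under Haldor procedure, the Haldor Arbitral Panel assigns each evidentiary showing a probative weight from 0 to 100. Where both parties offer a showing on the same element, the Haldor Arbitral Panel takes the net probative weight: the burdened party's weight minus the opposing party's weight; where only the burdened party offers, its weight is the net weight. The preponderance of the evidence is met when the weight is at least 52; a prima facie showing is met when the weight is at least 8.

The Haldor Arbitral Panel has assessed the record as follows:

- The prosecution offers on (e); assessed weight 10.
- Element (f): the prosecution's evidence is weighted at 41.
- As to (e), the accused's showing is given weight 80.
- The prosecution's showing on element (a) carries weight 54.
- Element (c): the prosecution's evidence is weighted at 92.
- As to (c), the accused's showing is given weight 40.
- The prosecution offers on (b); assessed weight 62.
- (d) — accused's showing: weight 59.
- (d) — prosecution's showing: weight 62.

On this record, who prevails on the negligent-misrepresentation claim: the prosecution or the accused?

prosecution

Stage 1 (prosecution, the preponderance of the evidence, weight is at least 52): (a) 54 ≥ 52 — meets; (b) 62 ≥ 52 — meets; (c) net 92−40=52 ≥ 52 — meets.
  Stage 1 carried; the burden shifts to the accused.
Stage 2 (accused, a prima facie showing, weight is at least 8): (d) net 59−62=-3 < 8 — fails.
  The accused does not carry Stage 2.
The analysis ends at Stage 2; the prosecution prevails.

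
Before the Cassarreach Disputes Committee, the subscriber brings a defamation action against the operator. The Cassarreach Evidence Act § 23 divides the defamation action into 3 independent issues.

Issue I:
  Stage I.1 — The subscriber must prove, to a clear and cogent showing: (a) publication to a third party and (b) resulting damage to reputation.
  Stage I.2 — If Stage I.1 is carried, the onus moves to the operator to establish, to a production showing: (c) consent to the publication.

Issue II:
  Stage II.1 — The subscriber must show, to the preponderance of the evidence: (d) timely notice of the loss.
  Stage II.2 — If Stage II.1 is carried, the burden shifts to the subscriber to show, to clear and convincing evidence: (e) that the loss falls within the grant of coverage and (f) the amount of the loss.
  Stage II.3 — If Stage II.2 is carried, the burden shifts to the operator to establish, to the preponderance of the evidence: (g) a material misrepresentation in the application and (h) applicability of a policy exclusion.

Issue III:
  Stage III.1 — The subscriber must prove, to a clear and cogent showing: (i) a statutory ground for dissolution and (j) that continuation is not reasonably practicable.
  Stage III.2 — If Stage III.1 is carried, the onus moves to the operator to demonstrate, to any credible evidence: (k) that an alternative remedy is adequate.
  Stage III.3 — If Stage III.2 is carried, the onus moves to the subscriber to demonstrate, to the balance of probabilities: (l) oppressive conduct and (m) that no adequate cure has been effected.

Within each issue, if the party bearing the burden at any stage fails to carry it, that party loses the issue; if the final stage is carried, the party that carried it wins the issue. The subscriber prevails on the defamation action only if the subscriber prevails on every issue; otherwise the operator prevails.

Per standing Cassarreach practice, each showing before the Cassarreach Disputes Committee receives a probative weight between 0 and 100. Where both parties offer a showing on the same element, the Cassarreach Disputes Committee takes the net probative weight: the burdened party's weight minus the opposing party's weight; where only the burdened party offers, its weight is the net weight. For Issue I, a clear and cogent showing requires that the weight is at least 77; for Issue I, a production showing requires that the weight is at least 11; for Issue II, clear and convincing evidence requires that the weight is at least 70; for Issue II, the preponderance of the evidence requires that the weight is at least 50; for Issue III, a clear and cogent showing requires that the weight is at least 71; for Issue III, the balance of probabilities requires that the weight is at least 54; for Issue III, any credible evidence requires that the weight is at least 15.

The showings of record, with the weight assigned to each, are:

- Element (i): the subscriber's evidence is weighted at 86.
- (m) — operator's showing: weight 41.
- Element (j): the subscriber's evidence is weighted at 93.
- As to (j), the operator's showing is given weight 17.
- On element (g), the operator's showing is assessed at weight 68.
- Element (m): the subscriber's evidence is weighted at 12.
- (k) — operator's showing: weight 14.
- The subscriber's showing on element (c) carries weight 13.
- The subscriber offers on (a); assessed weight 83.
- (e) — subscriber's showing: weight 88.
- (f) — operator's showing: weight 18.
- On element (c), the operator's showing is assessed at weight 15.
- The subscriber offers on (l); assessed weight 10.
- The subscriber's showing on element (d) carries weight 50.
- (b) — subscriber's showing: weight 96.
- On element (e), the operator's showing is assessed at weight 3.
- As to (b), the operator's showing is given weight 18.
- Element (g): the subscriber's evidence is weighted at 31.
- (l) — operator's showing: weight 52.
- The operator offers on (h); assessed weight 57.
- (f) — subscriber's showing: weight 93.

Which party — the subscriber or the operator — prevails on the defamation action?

subscriber

— Issue I —
Stage I.1 — burden on subscriber; standard: a clear and cogent showing (weight is at least 77).
    (a): 83 ≥ 77 [met]
    (b): 96 − 18 = 78 ≥ 77 [met]
  Stage I.1 carried; the burden shifts to the operator.
Stage I.2 — burden on operator; standard: a production showing (weight is at least 11).
    (c): 15 − 13 = 2 < 11 [not met]
  The operator does not carry Stage I.2.
So the subscriber prevails on this issue.
— Issue II —
Stage II.1 — burden on subscriber; standard: the preponderance of the evidence (weight is at least 50).
    (d): 50 ≥ 50 [met]
  Stage II.1 is satisfied; the subscriber continues to bear the burden.
Stage II.2 — burden on subscriber; standard: clear and convincing evidence (weight is at least 70).
    (e): 88 − 3 = 85 ≥ 70 [met]
    (f): 93 − 18 = 75 ≥ 70 [met]
  The subscriber carries Stage II.2; the operator now bears the burden.
Stage II.3 — burden on operator; standard: the preponderance of the evidence (weight is at least 50).
    (g): 68 − 31 = 37 < 50 [not met]
    (h): 57 ≥ 50 [met]
  Stage II.3 not carried; the operator fails its burden.
The analysis ends at Stage II.3; the subscriber prevails on this issue.
— Issue III —
Stage III.1 (subscriber, a clear and cogent showing, weight is at least 71): (i) 86 ≥ 71 — meets; (j) net 93−17=76 ≥ 71 — meets.
  Stage III.1 carried; the burden shifts to the operator.
Stage III.2 (operator, any credible evidence, weight is at least 15): (k) 14 < 15 — fails.
  Stage III.2 not carried; the operator fails its burden.
The subscriber prevails on this issue.
Per-issue: Issue I → subscriber; Issue II → subscriber; Issue III → subscriber. The subscriber must prevail on every issue; overall, the subscriber prevails.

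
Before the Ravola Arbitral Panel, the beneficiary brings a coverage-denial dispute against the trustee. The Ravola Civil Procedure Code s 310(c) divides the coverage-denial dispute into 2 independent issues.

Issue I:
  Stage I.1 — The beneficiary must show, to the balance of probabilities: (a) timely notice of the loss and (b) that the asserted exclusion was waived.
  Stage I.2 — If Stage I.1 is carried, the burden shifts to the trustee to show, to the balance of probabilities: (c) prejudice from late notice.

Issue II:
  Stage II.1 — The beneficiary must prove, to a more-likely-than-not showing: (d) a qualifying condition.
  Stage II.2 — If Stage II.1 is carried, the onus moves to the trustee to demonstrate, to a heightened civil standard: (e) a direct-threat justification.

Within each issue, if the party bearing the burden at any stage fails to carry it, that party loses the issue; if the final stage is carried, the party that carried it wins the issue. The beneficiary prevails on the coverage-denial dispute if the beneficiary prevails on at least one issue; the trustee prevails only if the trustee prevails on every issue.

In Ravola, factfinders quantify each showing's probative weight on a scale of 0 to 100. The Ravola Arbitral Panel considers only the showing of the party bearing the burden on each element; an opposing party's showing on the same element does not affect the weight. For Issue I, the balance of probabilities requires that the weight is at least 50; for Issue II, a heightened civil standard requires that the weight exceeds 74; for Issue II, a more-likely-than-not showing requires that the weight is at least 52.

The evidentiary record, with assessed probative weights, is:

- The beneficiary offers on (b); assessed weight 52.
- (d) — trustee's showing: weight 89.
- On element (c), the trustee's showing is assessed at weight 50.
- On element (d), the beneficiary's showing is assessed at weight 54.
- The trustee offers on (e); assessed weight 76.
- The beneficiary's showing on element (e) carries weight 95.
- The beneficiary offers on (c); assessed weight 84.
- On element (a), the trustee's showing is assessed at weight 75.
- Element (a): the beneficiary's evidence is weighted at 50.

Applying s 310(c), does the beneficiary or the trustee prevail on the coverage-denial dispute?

trustee

— Issue I —
At Stage I.1 the beneficiary must meet the balance of probabilities (weight is at least 50): on (a) the weight is 50 (the trustee's 75 is given no effect), ≥ 50, so (a) meets the standard; on (b) the weight is 52, ≥ 50, so (b) meets the standard.
  Stage I.1 is satisfied; the onus moves to the trustee.
At Stage I.2 the trustee must meet the balance of probabilities (weight is at least 50): on (c) the weight is 50 (the beneficiary's 84 is given no effect), ≥ 50, so (c) meets the standard.
  All elements met at the final stage.
All stages carried — the trustee prevails on this issue.
— Issue II —
At Stage II.1 the beneficiary must meet a more-likely-than-not showing (weight is at least 52): on (d) the weight is 54 (the trustee's 89 is given no effect), ≥ 52, so (d) meets the standard.
  The beneficiary carries Stage II.1; the trustee now bears the burden.
At Stage II.2 the trustee must meet a heightened civil standard (weight exceeds 74): on (e) the weight is 76 (the beneficiary's 95 is given no effect), > 74, so (e) meets the standard.
  All elements met at the final stage.
Every stage carried; the trustee prevails on this issue.
Per-issue: Issue I → trustee; Issue II → trustee. The beneficiary must prevail on at least one issue; overall, the trustee prevails.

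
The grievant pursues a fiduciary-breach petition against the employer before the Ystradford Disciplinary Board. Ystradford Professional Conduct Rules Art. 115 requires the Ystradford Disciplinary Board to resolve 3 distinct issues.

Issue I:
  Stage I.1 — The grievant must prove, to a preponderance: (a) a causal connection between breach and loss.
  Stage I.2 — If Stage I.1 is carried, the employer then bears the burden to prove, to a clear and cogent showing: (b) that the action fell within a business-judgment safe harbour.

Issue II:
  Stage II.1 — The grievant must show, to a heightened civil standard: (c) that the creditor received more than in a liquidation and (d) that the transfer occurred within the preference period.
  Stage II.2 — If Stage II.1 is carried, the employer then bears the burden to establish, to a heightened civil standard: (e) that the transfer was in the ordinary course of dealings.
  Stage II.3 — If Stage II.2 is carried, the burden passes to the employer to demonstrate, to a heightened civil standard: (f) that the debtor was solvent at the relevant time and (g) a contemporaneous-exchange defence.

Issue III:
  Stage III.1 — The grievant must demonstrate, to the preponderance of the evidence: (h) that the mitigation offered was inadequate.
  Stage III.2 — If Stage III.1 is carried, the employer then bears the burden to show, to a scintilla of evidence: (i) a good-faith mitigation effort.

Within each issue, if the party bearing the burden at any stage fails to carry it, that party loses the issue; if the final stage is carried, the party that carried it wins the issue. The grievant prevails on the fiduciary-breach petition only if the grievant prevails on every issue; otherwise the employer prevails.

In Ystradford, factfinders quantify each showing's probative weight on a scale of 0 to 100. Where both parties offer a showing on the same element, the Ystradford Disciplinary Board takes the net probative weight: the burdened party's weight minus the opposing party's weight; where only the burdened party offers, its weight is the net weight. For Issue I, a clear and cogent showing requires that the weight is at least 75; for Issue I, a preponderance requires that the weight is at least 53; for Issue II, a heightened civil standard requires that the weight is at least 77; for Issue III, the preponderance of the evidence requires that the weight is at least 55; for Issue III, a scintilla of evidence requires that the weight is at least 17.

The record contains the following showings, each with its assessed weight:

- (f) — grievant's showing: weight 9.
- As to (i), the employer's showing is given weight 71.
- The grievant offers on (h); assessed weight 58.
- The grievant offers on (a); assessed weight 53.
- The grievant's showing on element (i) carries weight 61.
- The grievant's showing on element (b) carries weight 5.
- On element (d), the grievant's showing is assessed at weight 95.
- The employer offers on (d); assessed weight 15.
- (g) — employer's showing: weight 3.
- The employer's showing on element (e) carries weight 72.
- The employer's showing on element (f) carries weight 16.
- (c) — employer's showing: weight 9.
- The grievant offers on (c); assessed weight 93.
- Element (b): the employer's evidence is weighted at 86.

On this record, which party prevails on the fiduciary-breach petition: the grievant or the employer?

employer

— Issue I —
At Stage I.1 the grievant must meet a preponderance (weight is at least 53): on (a) the weight is 53, which does reach 53, so (a) meets the standard.
  All elements met. The burden passes to the employer.
At Stage I.2 the employer must meet a clear and cogent showing (weight is at least 75): on (b) the weight is 86 less the opposing 5 gives net 81, which does reach 75, so (b) meets the standard.
  Stage I.2 carried; the final stage is satisfied.
With every stage satisfied, the employer prevails on this issue.
— Issue II —
At Stage II.1 the grievant must meet a heightened civil standard (weight is at least 77): on (c) the weight is 93 less the opposing 9 gives net 84, ≥ 77, so (c) meets the standard; on (d) the weight is 95 less the opposing 15 gives net 80, which does reach 77, so (d) meets the standard.
  Stage II.1 is satisfied; the onus moves to the employer.
At Stage II.2 the employer must meet a heightened civil standard (weight is at least 77): on (e) the weight is 72, which does not reach 77, so (e) does not meet the standard.
  The employer does not carry Stage II.2.
The analysis ends at Stage II.2; the grievant prevails on this issue.
— Issue III —
Stage III.1 (grievant, the preponderance of the evidence, weight is at least 55): (h) 58 ≥ 55 — meets.
  The grievant carries Stage III.1; the employer now bears the burden.
Stage III.2 (employer, a scintilla of evidence, weight is at least 17): (i) net 71−61=10 < 17 — fails.
  Stage III.2 not carried; the employer fails its burden.
The grievant prevails on this issue.
Per-issue: Issue I → employer; Issue II → grievant; Issue III → grievant. The grievant must prevail on every issue; overall, the employer prevails.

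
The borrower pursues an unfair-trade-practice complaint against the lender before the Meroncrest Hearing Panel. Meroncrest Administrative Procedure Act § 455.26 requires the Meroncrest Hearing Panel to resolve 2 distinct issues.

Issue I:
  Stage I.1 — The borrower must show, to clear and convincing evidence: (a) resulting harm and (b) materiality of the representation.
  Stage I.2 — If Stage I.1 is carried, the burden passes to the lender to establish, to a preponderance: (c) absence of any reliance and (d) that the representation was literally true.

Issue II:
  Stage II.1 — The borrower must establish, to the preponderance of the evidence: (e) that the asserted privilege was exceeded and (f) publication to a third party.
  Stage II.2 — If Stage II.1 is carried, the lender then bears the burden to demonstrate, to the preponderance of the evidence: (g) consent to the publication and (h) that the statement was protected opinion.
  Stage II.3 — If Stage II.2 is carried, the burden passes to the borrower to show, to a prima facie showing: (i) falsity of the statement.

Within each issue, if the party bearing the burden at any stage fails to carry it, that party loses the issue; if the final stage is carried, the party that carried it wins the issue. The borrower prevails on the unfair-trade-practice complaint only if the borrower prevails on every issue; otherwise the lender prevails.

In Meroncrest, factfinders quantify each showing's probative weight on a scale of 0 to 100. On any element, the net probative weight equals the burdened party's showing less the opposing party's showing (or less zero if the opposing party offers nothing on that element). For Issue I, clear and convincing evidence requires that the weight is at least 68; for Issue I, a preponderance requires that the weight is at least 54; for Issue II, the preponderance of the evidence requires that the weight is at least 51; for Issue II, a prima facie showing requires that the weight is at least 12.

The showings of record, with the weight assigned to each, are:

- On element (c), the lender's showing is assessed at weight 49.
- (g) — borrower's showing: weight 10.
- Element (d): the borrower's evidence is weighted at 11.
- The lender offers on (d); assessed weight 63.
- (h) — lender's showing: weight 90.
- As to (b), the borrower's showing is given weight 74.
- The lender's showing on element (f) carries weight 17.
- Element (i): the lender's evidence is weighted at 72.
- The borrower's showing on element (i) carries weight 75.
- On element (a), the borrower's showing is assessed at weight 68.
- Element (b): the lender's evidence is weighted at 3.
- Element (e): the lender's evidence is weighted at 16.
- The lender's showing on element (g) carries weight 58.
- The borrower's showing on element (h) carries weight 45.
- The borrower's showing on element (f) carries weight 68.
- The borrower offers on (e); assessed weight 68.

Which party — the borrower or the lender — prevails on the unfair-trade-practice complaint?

borrower

— Issue I —
Stage I.1 (borrower, clear and convincing evidence, weight is at least 68): (a) 68 ≥ 68 — meets; (b) net 74−3=71 ≥ 68 — meets.
  Stage I.1 is satisfied; the onus moves to the lender.
Stage I.2 (lender, a preponderance, weight is at least 54): (c) 49 < 54 — fails; (d) net 63−11=52 < 54 — fails.
  Stage I.2 not carried; the lender fails its burden.
The analysis ends at Stage I.2; the borrower prevails on this issue.
— Issue II —
Stage II.1 (borrower, the preponderance of the evidence, weight is at least 51): (e) net 68−16=52 ≥ 51 — meets; (f) net 68−17=51 ≥ 51 — meets.
  Stage II.1 is satisfied; the onus moves to the lender.
Stage II.2 (lender, the preponderance of the evidence, weight is at least 51): (g) net 58−10=48 < 51 — fails; (h) net 90−45=45 < 51 — fails.
  Not every element is met, so the lender fails to carry Stage II.2.
So the borrower prevails on this issue.
Per-issue: Issue I → borrower; Issue II → borrower. The borrower must prevail on every issue; overall, the borrower prevails.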